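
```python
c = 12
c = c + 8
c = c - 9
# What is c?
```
Trace:
  c=12
  c=20
  c=11

Final answer: 11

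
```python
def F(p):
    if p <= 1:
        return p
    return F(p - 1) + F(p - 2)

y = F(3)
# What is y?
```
Call trace:
F(p=3)
  F(p=2)
    F(p=1)
    -> return 1
    F(p=0)
    -> return 0
  -> return 1
  F(p=1)
  -> return 1
-> return 2

Final answer: 2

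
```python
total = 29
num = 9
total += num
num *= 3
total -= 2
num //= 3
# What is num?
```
Trace:
  total=29
  total=29, num=9
  total=38, num=9
  total=38, num=27
  total=36, num=27
  total=36, num=9

Final answer: 9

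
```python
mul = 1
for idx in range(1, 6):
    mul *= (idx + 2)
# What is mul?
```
Trace:
  mul=1
  mul=3, idx=1
  mul=12, idx=2
  mul=60, idx=3
  mul=360, idx=4
  mul=2520, idx=5

Final answer: 2520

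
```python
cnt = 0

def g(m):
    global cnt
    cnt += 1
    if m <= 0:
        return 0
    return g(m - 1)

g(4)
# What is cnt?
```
Call trace:
g(m=4)
  g(m=3)
    g(m=2)
      g(m=1)
        g(m=0)
        -> return 0
      -> return 0
    -> return 0
  -> return 0
-> return 0

cnt is incremented once per call. g is entered once for each m = 4, 3, 2, 1, 0 (the m <= 0 call returns without recursing), i.e. 4 + 1 calls.
cnt = 5

Final answer: 5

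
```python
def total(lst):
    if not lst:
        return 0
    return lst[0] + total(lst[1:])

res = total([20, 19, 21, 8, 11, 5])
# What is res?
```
Call trace:
total(lst=[20, 19, 21, 8, 11, 5])
  total(lst=[19, 21, 8, 11, 5])
    total(lst=[21, 8, 11, 5])
      total(lst=[8, 11, 5])
        total(lst=[11, 5])
          total(lst=[5])
            total(lst=[])
            -> return 0
          -> return 5
        -> return 16
      -> return 24
    -> return 45
  -> return 64
-> return 84

Final answer: 84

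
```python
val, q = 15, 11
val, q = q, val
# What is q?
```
Trace:
  val=15, q=11
  val=11, q=15

Final answer: 15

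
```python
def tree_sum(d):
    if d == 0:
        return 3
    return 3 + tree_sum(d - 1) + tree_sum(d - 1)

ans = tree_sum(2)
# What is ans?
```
Call trace (a repeated sub-call is expanded the first time; later identical calls just restate its return value):
tree_sum(d=2)
  tree_sum(d=1)
    tree_sum(d=0)
    -> return 3
    tree_sum(d=0)
    -> return 3
  -> return 9
  tree_sum(d=1) -> return 9  (same call as traced above)
-> return 21

Final answer: 21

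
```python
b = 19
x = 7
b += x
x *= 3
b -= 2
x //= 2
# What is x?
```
Trace:
  b=19
  b=19, x=7
  b=26, x=7
  b=26, x=21
  b=24, x=21
  b=24, x=10

Final answer: 10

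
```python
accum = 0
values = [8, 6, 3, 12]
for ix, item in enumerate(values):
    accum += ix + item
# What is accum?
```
Trace:
  accum=0
  accum=8, ix=0, item=8
  accum=15, ix=1, item=6
  accum=20, ix=2, item=3
  accum=35, ix=3, item=12

Final answer: 35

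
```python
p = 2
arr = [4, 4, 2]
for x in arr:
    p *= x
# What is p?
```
Trace:
  p=2
  p=8, x=4
  p=32, x=4
  p=64, x=2

Final answer: 64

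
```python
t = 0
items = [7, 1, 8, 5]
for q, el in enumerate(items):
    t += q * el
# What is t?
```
Trace:
  t=0
  t=0, q=0, el=7
  t=1, q=1, el=1
  t=17, q=2, el=8
  t=32, q=3, el=5

Final answer: 32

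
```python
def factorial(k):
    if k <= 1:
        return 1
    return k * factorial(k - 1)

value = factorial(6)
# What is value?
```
Call trace:
factorial(k=6)
  factorial(k=5)
    factorial(k=4)
      factorial(k=3)
        factorial(k=2)
          factorial(k=1)
          -> return 1
        -> return 2
      -> return 6
    -> return 24
  -> return 120
-> return 720

Final answer: 720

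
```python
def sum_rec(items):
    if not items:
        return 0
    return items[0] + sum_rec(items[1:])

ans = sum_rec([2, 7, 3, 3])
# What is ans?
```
Call trace:
sum_rec(items=[2, 7, 3, 3])
  sum_rec(items=[7, 3, 3])
    sum_rec(items=[3, 3])
      sum_rec(items=[3])
        sum_rec(items=[])
        -> return 0
      -> return 3
    -> return 6
  -> return 13
-> return 15

Final answer: 15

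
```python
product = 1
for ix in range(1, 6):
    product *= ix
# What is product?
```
Trace:
  product=1
  product=1, ix=1
  product=2, ix=2
  product=6, ix=3
  product=24, ix=4
  product=120, ix=5

Final answer: 120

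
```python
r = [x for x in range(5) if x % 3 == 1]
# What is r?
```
Trace:
  x=0
  x=1
  x=2
  x=3
  x=4
  r=[1, 4]

Final answer: [1, 4]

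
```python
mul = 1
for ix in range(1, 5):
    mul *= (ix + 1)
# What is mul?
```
Trace:
  mul=1
  mul=2, ix=1
  mul=6, ix=2
  mul=24, ix=3
  mul=120, ix=4

Final answer: 120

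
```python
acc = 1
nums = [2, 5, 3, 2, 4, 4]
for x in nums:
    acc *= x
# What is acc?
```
Trace:
  acc=1
  acc=2, x=2
  acc=10, x=5
  acc=30, x=3
  acc=60, x=2
  acc=240, x=4
  acc=960, x=4

Final answer: 960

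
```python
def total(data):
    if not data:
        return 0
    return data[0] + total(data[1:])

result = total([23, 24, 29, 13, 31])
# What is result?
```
Call trace:
total(data=[23, 24, 29, 13, 31])
  total(data=[24, 29, 13, 31])
    total(data=[29, 13, 31])
      total(data=[13, 31])
        total(data=[31])
          total(data=[])
          -> return 0
        -> return 31
      -> return 44
    -> return 73
  -> return 97
-> return 120

Final answer: 120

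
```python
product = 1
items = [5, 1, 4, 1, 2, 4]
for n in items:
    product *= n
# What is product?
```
Trace:
  product=1
  product=5, n=5
  product=5, n=1
  product=20, n=4
  product=20, n=1
  product=40, n=2
  product=160, n=4

Final answer: 160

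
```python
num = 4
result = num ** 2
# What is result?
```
Trace:
  num=4
  num=4, result=16

Final answer: 16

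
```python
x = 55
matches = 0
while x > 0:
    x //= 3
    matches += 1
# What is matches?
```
Trace:
  x=55
  x=55, matches=0
  x=18, matches=1
  x=6, matches=2
  x=2, matches=3
  x=0, matches=4

Final answer: 4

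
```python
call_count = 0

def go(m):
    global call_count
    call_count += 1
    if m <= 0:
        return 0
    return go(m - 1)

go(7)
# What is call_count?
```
Call trace:
go(m=7)
  go(m=6)
    go(m=5)
      go(m=4)
        go(m=3)
          go(m=2)
            go(m=1)
              go(m=0)
              -> return 0
            -> return 0
          -> return 0
        -> return 0
      -> return 0
    -> return 0
  -> return 0
-> return 0

call_count is incremented once per call. go is entered once for each m = 7, 6, 5, 4, 3, 2, 1, 0 (the m <= 0 call returns without recursing), i.e. 7 + 1 calls.
call_count = 8

Final answer: 8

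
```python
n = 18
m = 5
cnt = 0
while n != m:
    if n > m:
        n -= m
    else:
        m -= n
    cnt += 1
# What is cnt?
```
Trace:
  n=18
  n=18, m=5
  n=18, m=5, cnt=0
  n=13, m=5, cnt=1
  n=8, m=5, cnt=2
  n=3, m=5, cnt=3
  n=3, m=2, cnt=4
  n=1, m=2, cnt=5
  n=1, m=1, cnt=6

Final answer: 6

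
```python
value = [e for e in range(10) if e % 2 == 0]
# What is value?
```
Trace:
  e=0
  e=1
  e=2
  e=3
  e=4
  e=5
  e=6
  e=7
  e=8
  e=9
  value=[0, 2, 4, 6, 8]

Final answer: [0, 2, 4, 6, 8]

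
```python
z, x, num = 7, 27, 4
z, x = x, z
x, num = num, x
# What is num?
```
Trace:
  z=7, x=27, num=4
  z=27, x=7, num=4
  z=27, x=4, num=7

Final answer: 7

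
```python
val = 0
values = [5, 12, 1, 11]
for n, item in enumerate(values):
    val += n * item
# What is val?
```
Trace:
  val=0
  val=0, n=0, item=5
  val=12, n=1, item=12
  val=14, n=2, item=1
  val=47, n=3, item=11

Final answer: 47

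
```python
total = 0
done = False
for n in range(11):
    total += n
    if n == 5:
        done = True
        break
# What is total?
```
Trace:
  total=0
  total=0, done=False
  total=0, done=False, n=0
  total=1, done=False, n=1
  total=3, done=False, n=2
  total=6, done=False, n=3
  total=10, done=False, n=4
  total=15, done=True, n=5

Final answer: 15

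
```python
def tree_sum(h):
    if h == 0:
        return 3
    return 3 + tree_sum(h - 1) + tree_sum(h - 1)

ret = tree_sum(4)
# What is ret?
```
Call trace (a repeated sub-call is expanded the first time; later identical calls just restate its return value):
tree_sum(h=4)
  tree_sum(h=3)
    tree_sum(h=2)
      tree_sum(h=1)
        tree_sum(h=0)
        -> return 3
        tree_sum(h=0)
        -> return 3
      -> return 9
      tree_sum(h=1) -> return 9  (same call as traced above)
    -> return 21
    tree_sum(h=2) -> return 21  (same call as traced above)
  -> return 45
  tree_sum(h=3) -> return 45  (same call as traced above)
-> return 93

Final answer: 93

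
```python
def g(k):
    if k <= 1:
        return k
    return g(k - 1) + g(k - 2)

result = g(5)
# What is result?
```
Call trace (a repeated sub-call is expanded the first time; later identical calls just restate its return value):
g(k=5)
  g(k=4)
    g(k=3)
      g(k=2)
        g(k=1)
        -> return 1
        g(k=0)
        -> return 0
      -> return 1
      g(k=1)
      -> return 1
    -> return 2
    g(k=2) -> return 1  (same call as traced above)
  -> return 3
  g(k=3) -> return 2  (same call as traced above)
-> return 5

Final answer: 5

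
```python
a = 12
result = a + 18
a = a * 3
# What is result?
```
Trace:
  a=12
  a=12, result=30
  a=36, result=30

Final answer: 30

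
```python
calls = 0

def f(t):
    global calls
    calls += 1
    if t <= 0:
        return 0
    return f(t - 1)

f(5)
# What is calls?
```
Call trace:
f(t=5)
  f(t=4)
    f(t=3)
      f(t=2)
        f(t=1)
          f(t=0)
          -> return 0
        -> return 0
      -> return 0
    -> return 0
  -> return 0
-> return 0

calls is incremented once per call. f is entered once for each t = 5, 4, 3, 2, 1, 0 (the t <= 0 call returns without recursing), i.e. 5 + 1 calls.
calls = 6

Final answer: 6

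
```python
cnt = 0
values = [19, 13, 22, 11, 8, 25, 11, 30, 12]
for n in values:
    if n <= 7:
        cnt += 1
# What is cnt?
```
Trace:
  cnt=0
  cnt=0, n=19
  cnt=0, n=13
  cnt=0, n=22
  cnt=0, n=11
  cnt=0, n=8
  cnt=0, n=25
  cnt=0, n=11
  cnt=0, n=30
  cnt=0, n=12

Final answer: 0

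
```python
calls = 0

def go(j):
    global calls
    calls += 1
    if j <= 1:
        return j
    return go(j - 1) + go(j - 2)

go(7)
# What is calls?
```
Call trace (a repeated sub-call is expanded the first time; later identical calls just restate its return value):
go(j=7)
  go(j=6)
    go(j=5)
      go(j=4)
        go(j=3)
          go(j=2)
            go(j=1)
            -> return 1
            go(j=0)
            -> return 0
          -> return 1
          go(j=1)
          -> return 1
        -> return 2
        go(j=2) -> return 1  (same call as traced above)
      -> return 3
      go(j=3) -> return 2  (same call as traced above)
    -> return 5
    go(j=4) -> return 3  (same call as traced above)
  -> return 8
  go(j=5) -> return 5  (same call as traced above)
-> return 13

calls is incremented once per call, so count the calls in each subtree. Let C(j) = number of calls made by go(j).
C(0) = C(1) = 1 (base case, no recursion); C(j) = 1 + C(j - 1) + C(j - 2) otherwise.
C(2) = 1 + C(1) + C(0) = 1 + 1 + 1 = 3
C(3) = 1 + C(2) + C(1) = 1 + 3 + 1 = 5
C(4) = 1 + C(3) + C(2) = 1 + 5 + 3 = 9
C(5) = 1 + C(4) + C(3) = 1 + 9 + 5 = 15
C(6) = 1 + C(5) + C(4) = 1 + 15 + 9 = 25
C(7) = 1 + C(6) + C(5) = 1 + 25 + 15 = 41
calls = C(7) = 41

Final answer: 41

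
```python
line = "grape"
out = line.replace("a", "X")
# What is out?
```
Trace:
  line='grape'
  line='grape', out='grXpe'

Final answer: 'grXpe'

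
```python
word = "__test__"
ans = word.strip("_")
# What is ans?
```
Trace:
  word='__test__'
  word='__test__', ans='test'

Final answer: 'test'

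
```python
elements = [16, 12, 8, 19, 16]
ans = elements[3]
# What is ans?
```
Trace:
  elements=[16, 12, 8, 19, 16]
  elements=[16, 12, 8, 19, 16], ans=19

Final answer: 19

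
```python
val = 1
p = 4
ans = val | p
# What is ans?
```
Trace:
  val=1
  val=1, p=4
  val=1, p=4, ans=5

Final answer: 5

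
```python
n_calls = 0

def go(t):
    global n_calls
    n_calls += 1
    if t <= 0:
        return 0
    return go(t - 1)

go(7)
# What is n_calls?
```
Call trace:
go(t=7)
  go(t=6)
    go(t=5)
      go(t=4)
        go(t=3)
          go(t=2)
            go(t=1)
              go(t=0)
              -> return 0
            -> return 0
          -> return 0
        -> return 0
      -> return 0
    -> return 0
  -> return 0
-> return 0

n_calls is incremented once per call. go is entered once for each t = 7, 6, 5, 4, 3, 2, 1, 0 (the t <= 0 call returns without recursing), i.e. 7 + 1 calls.
n_calls = 8

Final answer: 8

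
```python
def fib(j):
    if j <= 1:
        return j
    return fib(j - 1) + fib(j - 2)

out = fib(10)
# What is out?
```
Call trace (a repeated sub-call is expanded the first time; later identical calls just restate its return value):
fib(j=10)
  fib(j=9)
    fib(j=8)
      fib(j=7)
        fib(j=6)
          fib(j=5)
            fib(j=4)
              fib(j=3)
                fib(j=2)
                  fib(j=1)
                  -> return 1
                  fib(j=0)
                  -> return 0
                -> return 1
                fib(j=1)
                -> return 1
              -> return 2
              fib(j=2) -> return 1  (same call as traced above)
            -> return 3
            fib(j=3) -> return 2  (same call as traced above)
          -> return 5
          fib(j=4) -> return 3  (same call as traced above)
        -> return 8
        fib(j=5) -> return 5  (same call as traced above)
      -> return 13
      fib(j=6) -> return 8  (same call as traced above)
    -> return 21
    fib(j=7) -> return 13  (same call as traced above)
  -> return 34
  fib(j=8) -> return 21  (same call as traced above)
-> return 55

Final answer: 55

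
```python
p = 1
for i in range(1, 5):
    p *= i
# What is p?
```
Trace:
  p=1
  p=1, i=1
  p=2, i=2
  p=6, i=3
  p=24, i=4

Final answer: 24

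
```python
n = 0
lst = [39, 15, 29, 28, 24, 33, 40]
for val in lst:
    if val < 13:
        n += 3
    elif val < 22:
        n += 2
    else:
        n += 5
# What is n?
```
Trace:
  n=0
  n=5, val=39
  n=7, val=15
  n=12, val=29
  n=17, val=28
  n=22, val=24
  n=27, val=33
  n=32, val=40

Final answer: 32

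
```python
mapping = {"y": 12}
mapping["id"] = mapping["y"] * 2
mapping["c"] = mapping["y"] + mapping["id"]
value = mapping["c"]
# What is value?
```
Trace:
  mapping={'y': 12}
  mapping={'y': 12, 'id': 24}
  mapping={'y': 12, 'id': 24, 'c': 36}
  mapping={'y': 12, 'id': 24, 'c': 36}, value=36

Final answer: 36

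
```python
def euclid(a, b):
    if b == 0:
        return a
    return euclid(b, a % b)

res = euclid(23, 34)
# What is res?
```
Call trace:
euclid(a=23, b=34)
  euclid(a=34, b=23)
    euclid(a=23, b=11)
      euclid(a=11, b=1)
        euclid(a=1, b=0)
        -> return 1
      -> return 1
    -> return 1
  -> return 1
-> return 1

Final answer: 1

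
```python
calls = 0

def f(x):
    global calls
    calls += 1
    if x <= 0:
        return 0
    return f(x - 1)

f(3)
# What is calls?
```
Call trace:
f(x=3)
  f(x=2)
    f(x=1)
      f(x=0)
      -> return 0
    -> return 0
  -> return 0
-> return 0

calls is incremented once per call. f is entered once for each x = 3, 2, 1, 0 (the x <= 0 call returns without recursing), i.e. 3 + 1 calls.
calls = 4

Final answer: 4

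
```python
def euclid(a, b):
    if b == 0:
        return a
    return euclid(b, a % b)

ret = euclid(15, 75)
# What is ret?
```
Call trace:
euclid(a=15, b=75)
  euclid(a=75, b=15)
    euclid(a=15, b=0)
    -> return 15
  -> return 15
-> return 15

Final answer: 15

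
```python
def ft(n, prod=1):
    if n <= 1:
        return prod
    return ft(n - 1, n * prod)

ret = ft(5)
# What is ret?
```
Call trace:
ft(n=5, prod=1)
  ft(n=4, prod=5)
    ft(n=3, prod=20)
      ft(n=2, prod=60)
        ft(n=1, prod=120)
        -> return 120
      -> return 120
    -> return 120
  -> return 120
-> return 120

Final answer: 120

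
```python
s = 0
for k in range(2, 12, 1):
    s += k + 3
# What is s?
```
Trace:
  s=0
  s=5, k=2
  s=11, k=3
  s=18, k=4
  s=26, k=5
  s=35, k=6
  s=45, k=7
  s=56, k=8
  s=68, k=9
  s=81, k=10
  s=95, k=11

Final answer: 95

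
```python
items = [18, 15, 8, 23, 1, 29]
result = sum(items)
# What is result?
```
Trace:
  items=[18, 15, 8, 23, 1, 29]
  items=[18, 15, 8, 23, 1, 29], result=94

Final answer: 94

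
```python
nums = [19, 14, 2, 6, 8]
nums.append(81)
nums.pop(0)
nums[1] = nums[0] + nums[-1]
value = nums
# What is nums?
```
Trace:
  nums=[19, 14, 2, 6, 8]
  nums=[19, 14, 2, 6, 8, 81]
  nums=[14, 2, 6, 8, 81]
  nums=[14, 95, 6, 8, 81]
  nums=[14, 95, 6, 8, 81], value=[14, 95, 6, 8, 81]

Final answer: [14, 95, 6, 8, 81]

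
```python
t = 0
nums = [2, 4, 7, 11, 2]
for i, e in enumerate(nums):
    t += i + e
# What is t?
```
Trace:
  t=0
  t=2, i=0, e=2
  t=7, i=1, e=4
  t=16, i=2, e=7
  t=30, i=3, e=11
  t=36, i=4, e=2

Final answer: 36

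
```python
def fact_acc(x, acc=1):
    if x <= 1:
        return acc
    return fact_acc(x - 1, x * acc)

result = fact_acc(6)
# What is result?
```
Call trace:
fact_acc(x=6, acc=1)
  fact_acc(x=5, acc=6)
    fact_acc(x=4, acc=30)
      fact_acc(x=3, acc=120)
        fact_acc(x=2, acc=360)
          fact_acc(x=1, acc=720)
          -> return 720
        -> return 720
      -> return 720
    -> return 720
  -> return 720
-> return 720

Final answer: 720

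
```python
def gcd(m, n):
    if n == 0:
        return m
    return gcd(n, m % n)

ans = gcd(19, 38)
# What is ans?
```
Call trace:
gcd(m=19, n=38)
  gcd(m=38, n=19)
    gcd(m=19, n=0)
    -> return 19
  -> return 19
-> return 19

Final answer: 19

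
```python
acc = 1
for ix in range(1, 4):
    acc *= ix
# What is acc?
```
Trace:
  acc=1
  acc=1, ix=1
  acc=2, ix=2
  acc=6, ix=3

Final answer: 6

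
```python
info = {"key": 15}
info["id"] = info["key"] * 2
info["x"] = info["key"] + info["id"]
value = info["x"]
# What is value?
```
Trace:
  info={'key': 15}
  info={'key': 15, 'id': 30}
  info={'key': 15, 'id': 30, 'x': 45}
  info={'key': 15, 'id': 30, 'x': 45}, value=45

Final answer: 45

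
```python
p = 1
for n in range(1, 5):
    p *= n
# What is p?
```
Trace:
  p=1
  p=1, n=1
  p=2, n=2
  p=6, n=3
  p=24, n=4

Final answer: 24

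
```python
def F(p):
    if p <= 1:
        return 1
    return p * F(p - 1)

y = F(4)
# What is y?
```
Call trace:
F(p=4)
  F(p=3)
    F(p=2)
      F(p=1)
      -> return 1
    -> return 2
  -> return 6
-> return 24

Final answer: 24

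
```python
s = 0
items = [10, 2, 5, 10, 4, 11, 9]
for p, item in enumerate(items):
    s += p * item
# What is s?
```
Trace:
  s=0
  s=0, p=0, item=10
  s=2, p=1, item=2
  s=12, p=2, item=5
  s=42, p=3, item=10
  s=58, p=4, item=4
  s=113, p=5, item=11
  s=167, p=6, item=9

Final answer: 167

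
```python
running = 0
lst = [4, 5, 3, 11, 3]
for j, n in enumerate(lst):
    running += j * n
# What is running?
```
Trace:
  running=0
  running=0, j=0, n=4
  running=5, j=1, n=5
  running=11, j=2, n=3
  running=44, j=3, n=11
  running=56, j=4, n=3

Final answer: 56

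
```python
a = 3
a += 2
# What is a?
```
Trace:
  a=3
  a=5

Final answer: 5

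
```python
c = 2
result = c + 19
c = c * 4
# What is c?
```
Trace:
  c=2
  c=2, result=21
  c=8, result=21

Final answer: 8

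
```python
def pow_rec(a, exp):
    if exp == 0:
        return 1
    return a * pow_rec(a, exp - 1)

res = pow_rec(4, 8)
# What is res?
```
Call trace:
pow_rec(a=4, exp=8)
  pow_rec(a=4, exp=7)
    pow_rec(a=4, exp=6)
      pow_rec(a=4, exp=5)
        pow_rec(a=4, exp=4)
          pow_rec(a=4, exp=3)
            pow_rec(a=4, exp=2)
              pow_rec(a=4, exp=1)
                pow_rec(a=4, exp=0)
                -> return 1
              -> return 4
            -> return 16
          -> return 64
        -> return 256
      -> return 1024
    -> return 4096
  -> return 16384
-> return 65536

Final answer: 65536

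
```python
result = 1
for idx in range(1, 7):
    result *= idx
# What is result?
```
Trace:
  result=1
  result=1, idx=1
  result=2, idx=2
  result=6, idx=3
  result=24, idx=4
  result=120, idx=5
  result=720, idx=6

Final answer: 720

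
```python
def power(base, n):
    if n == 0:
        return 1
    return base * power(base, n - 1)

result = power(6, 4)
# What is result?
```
Call trace:
power(base=6, n=4)
  power(base=6, n=3)
    power(base=6, n=2)
      power(base=6, n=1)
        power(base=6, n=0)
        -> return 1
      -> return 6
    -> return 36
  -> return 216
-> return 1296

Final answer: 1296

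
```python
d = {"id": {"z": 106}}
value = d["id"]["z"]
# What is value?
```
Trace:
  d={'id': {'z': 106}}
  d={'id': {'z': 106}}, value=106

Final answer: 106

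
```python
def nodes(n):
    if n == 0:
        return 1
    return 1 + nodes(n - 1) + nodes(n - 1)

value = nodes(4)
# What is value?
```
Call trace (a repeated sub-call is expanded the first time; later identical calls just restate its return value):
nodes(n=4)
  nodes(n=3)
    nodes(n=2)
      nodes(n=1)
        nodes(n=0)
        -> return 1
        nodes(n=0)
        -> return 1
      -> return 3
      nodes(n=1) -> return 3  (same call as traced above)
    -> return 7
    nodes(n=2) -> return 7  (same call as traced above)
  -> return 15
  nodes(n=3) -> return 15  (same call as traced above)
-> return 31

Final answer: 31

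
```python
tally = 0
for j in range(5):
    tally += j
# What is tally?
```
Trace:
  tally=0
  tally=0, j=0
  tally=1, j=1
  tally=3, j=2
  tally=6, j=3
  tally=10, j=4

Final answer: 10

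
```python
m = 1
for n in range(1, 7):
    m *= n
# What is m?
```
Trace:
  m=1
  m=1, n=1
  m=2, n=2
  m=6, n=3
  m=24, n=4
  m=120, n=5
  m=720, n=6

Final answer: 720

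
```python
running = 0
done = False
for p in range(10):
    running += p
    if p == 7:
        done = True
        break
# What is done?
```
Trace:
  running=0
  running=0, done=False
  running=0, done=False, p=0
  running=1, done=False, p=1
  running=3, done=False, p=2
  running=6, done=False, p=3
  running=10, done=False, p=4
  running=15, done=False, p=5
  running=21, done=False, p=6
  running=28, done=True, p=7

Final answer: True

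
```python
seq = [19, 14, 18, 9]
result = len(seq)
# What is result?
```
Trace:
  seq=[19, 14, 18, 9]
  seq=[19, 14, 18, 9], result=4

Final answer: 4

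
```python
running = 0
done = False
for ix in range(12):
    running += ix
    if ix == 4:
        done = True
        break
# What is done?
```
Trace:
  running=0
  running=0, done=False
  running=0, done=False, ix=0
  running=1, done=False, ix=1
  running=3, done=False, ix=2
  running=6, done=False, ix=3
  running=10, done=True, ix=4

Final answer: True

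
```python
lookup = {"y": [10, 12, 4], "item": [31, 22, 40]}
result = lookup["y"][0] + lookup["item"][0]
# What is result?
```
Trace:
  lookup={'y': [10, 12, 4], 'item': [31, 22, 40]}
  lookup={'y': [10, 12, 4], 'item': [31, 22, 40]}, result=41

Final answer: 41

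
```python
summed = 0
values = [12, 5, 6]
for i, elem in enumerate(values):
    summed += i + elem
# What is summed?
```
Trace:
  summed=0
  summed=12, i=0, elem=12
  summed=18, i=1, elem=5
  summed=26, i=2, elem=6

Final answer: 26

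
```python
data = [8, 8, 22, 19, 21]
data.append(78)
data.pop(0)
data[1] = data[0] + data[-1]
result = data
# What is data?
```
Trace:
  data=[8, 8, 22, 19, 21]
  data=[8, 8, 22, 19, 21, 78]
  data=[8, 22, 19, 21, 78]
  data=[8, 86, 19, 21, 78]
  data=[8, 86, 19, 21, 78], result=[8, 86, 19, 21, 78]

Final answer: [8, 86, 19, 21, 78]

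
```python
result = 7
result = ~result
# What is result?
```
Trace:
  result=7
  result=-8

Final answer: -8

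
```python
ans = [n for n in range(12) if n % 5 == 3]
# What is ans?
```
Trace:
  n=0
  n=1
  n=2
  n=3
  n=4
  n=5
  n=6
  n=7
  n=8
  n=9
  n=10
  n=11
  ans=[3, 8]

Final answer: [3, 8]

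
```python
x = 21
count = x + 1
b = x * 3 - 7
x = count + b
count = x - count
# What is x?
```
Trace:
  x=21
  x=21, count=22
  x=21, count=22, b=56
  x=78, count=22, b=56
  x=78, count=56, b=56

Final answer: 78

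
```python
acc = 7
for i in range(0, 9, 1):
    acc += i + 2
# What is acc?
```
Trace:
  acc=7
  acc=9, i=0
  acc=12, i=1
  acc=16, i=2
  acc=21, i=3
  acc=27, i=4
  acc=34, i=5
  acc=42, i=6
  acc=51, i=7
  acc=61, i=8

Final answer: 61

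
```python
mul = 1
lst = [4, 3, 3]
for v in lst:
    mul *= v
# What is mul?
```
Trace:
  mul=1
  mul=4, v=4
  mul=12, v=3
  mul=36, v=3

Final answer: 36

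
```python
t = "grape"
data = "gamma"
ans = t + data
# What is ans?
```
Trace:
  t='grape'
  t='grape', data='gamma'
  t='grape', data='gamma', ans='grapegamma'

Final answer: 'grapegamma'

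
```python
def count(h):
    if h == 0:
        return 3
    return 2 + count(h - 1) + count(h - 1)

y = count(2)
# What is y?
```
Call trace (a repeated sub-call is expanded the first time; later identical calls just restate its return value):
count(h=2)
  count(h=1)
    count(h=0)
    -> return 3
    count(h=0)
    -> return 3
  -> return 8
  count(h=1) -> return 8  (same call as traced above)
-> return 18

Final answer: 18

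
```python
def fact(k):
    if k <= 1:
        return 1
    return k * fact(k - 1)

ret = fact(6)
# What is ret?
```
Call trace:
fact(k=6)
  fact(k=5)
    fact(k=4)
      fact(k=3)
        fact(k=2)
          fact(k=1)
          -> return 1
        -> return 2
      -> return 6
    -> return 24
  -> return 120
-> return 720

Final answer: 720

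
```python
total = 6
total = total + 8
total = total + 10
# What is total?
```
Trace:
  total=6
  total=14
  total=24

Final answer: 24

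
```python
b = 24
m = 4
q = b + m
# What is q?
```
Trace:
  b=24
  b=24, m=4
  b=24, m=4, q=28

Final answer: 28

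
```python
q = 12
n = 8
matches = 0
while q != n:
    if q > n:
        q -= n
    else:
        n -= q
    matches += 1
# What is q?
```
Trace:
  q=12
  q=12, n=8
  q=12, n=8, matches=0
  q=4, n=8, matches=1
  q=4, n=4, matches=2

Final answer: 4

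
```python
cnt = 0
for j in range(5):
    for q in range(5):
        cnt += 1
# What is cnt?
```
Trace:
  cnt=0
  cnt=1, j=0, q=0
  cnt=2, j=0, q=1
  cnt=3, j=0, q=2
  cnt=4, j=0, q=3
  cnt=5, j=0, q=4
  cnt=6, j=1, q=0
  cnt=7, j=1, q=1
  cnt=8, j=1, q=2
  cnt=9, j=1, q=3
  cnt=10, j=1, q=4
  cnt=11, j=2, q=0
  cnt=12, j=2, q=1
  cnt=13, j=2, q=2
  cnt=14, j=2, q=3
  cnt=15, j=2, q=4
  cnt=16, j=3, q=0
  cnt=17, j=3, q=1
  cnt=18, j=3, q=2
  cnt=19, j=3, q=3
  cnt=20, j=3, q=4
  cnt=21, j=4, q=0
  cnt=22, j=4, q=1
  cnt=23, j=4, q=2
  cnt=24, j=4, q=3
  cnt=25, j=4, q=4

Final answer: 25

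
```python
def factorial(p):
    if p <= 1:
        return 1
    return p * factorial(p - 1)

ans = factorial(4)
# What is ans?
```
Call trace:
factorial(p=4)
  factorial(p=3)
    factorial(p=2)
      factorial(p=1)
      -> return 1
    -> return 2
  -> return 6
-> return 24

Final answer: 24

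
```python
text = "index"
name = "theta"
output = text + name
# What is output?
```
Trace:
  text='index'
  text='index', name='theta'
  text='index', name='theta', output='indextheta'

Final answer: 'indextheta'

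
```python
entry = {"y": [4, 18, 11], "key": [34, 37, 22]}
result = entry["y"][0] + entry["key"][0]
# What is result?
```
Trace:
  entry={'y': [4, 18, 11], 'key': [34, 37, 22]}
  entry={'y': [4, 18, 11], 'key': [34, 37, 22]}, result=38

Final answer: 38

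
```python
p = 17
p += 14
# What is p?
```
Trace:
  p=17
  p=31

Final answer: 31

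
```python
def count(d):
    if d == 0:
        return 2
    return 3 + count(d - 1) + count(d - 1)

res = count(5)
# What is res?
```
Call trace (a repeated sub-call is expanded the first time; later identical calls just restate its return value):
count(d=5)
  count(d=4)
    count(d=3)
      count(d=2)
        count(d=1)
          count(d=0)
          -> return 2
          count(d=0)
          -> return 2
        -> return 7
        count(d=1) -> return 7  (same call as traced above)
      -> return 17
      count(d=2) -> return 17  (same call as traced above)
    -> return 37
    count(d=3) -> return 37  (same call as traced above)
  -> return 77
  count(d=4) -> return 77  (same call as traced above)
-> return 157

Final answer: 157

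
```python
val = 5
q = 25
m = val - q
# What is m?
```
Trace:
  val=5
  val=5, q=25
  val=5, q=25, m=-20

Final answer: -20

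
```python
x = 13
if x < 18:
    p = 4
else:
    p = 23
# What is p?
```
Trace:
  x=13
  x=13, p=4

Final answer: 4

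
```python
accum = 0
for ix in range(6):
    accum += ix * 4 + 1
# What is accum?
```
Trace:
  accum=0
  accum=1, ix=0
  accum=6, ix=1
  accum=15, ix=2
  accum=28, ix=3
  accum=45, ix=4
  accum=66, ix=5

Final answer: 66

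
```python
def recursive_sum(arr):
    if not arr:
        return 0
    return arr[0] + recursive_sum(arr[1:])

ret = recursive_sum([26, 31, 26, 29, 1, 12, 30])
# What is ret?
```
Call trace:
recursive_sum(arr=[26, 31, 26, 29, 1, 12, 30])
  recursive_sum(arr=[31, 26, 29, 1, 12, 30])
    recursive_sum(arr=[26, 29, 1, 12, 30])
      recursive_sum(arr=[29, 1, 12, 30])
        recursive_sum(arr=[1, 12, 30])
          recursive_sum(arr=[12, 30])
            recursive_sum(arr=[30])
              recursive_sum(arr=[])
              -> return 0
            -> return 30
          -> return 42
        -> return 43
      -> return 72
    -> return 98
  -> return 129
-> return 155

Final answer: 155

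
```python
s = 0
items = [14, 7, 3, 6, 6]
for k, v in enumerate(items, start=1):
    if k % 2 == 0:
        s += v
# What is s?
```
Trace:
  s=0
  s=0, k=1, v=14
  s=7, k=2, v=7
  s=7, k=3, v=3
  s=13, k=4, v=6
  s=13, k=5, v=6

Final answer: 13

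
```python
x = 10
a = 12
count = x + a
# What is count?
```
Trace:
  x=10
  x=10, a=12
  x=10, a=12, count=22

Final answer: 22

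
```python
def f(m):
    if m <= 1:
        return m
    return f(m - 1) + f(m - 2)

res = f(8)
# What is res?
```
Call trace (a repeated sub-call is expanded the first time; later identical calls just restate its return value):
f(m=8)
  f(m=7)
    f(m=6)
      f(m=5)
        f(m=4)
          f(m=3)
            f(m=2)
              f(m=1)
              -> return 1
              f(m=0)
              -> return 0
            -> return 1
            f(m=1)
            -> return 1
          -> return 2
          f(m=2) -> return 1  (same call as traced above)
        -> return 3
        f(m=3) -> return 2  (same call as traced above)
      -> return 5
      f(m=4) -> return 3  (same call as traced above)
    -> return 8
    f(m=5) -> return 5  (same call as traced above)
  -> return 13
  f(m=6) -> return 8  (same call as traced above)
-> return 21

Final answer: 21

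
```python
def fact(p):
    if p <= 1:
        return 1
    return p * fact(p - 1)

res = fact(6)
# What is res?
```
Call trace:
fact(p=6)
  fact(p=5)
    fact(p=4)
      fact(p=3)
        fact(p=2)
          fact(p=1)
          -> return 1
        -> return 2
      -> return 6
    -> return 24
  -> return 120
-> return 720

Final answer: 720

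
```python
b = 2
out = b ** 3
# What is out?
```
Trace:
  b=2
  b=2, out=8

Final answer: 8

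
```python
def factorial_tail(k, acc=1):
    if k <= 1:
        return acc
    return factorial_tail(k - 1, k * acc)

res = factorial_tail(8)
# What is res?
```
Call trace:
factorial_tail(k=8, acc=1)
  factorial_tail(k=7, acc=8)
    factorial_tail(k=6, acc=56)
      factorial_tail(k=5, acc=336)
        factorial_tail(k=4, acc=1680)
          factorial_tail(k=3, acc=6720)
            factorial_tail(k=2, acc=20160)
              factorial_tail(k=1, acc=40320)
              -> return 40320
            -> return 40320
          -> return 40320
        -> return 40320
      -> return 40320
    -> return 40320
  -> return 40320
-> return 40320

Final answer: 40320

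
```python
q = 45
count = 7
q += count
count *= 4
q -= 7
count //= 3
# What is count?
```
Trace:
  q=45
  q=45, count=7
  q=52, count=7
  q=52, count=28
  q=45, count=28
  q=45, count=9

Final answer: 9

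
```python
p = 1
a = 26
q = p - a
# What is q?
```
Trace:
  p=1
  p=1, a=26
  p=1, a=26, q=-25

Final answer: -25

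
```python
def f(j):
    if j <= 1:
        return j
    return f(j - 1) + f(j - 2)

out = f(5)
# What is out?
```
Call trace (a repeated sub-call is expanded the first time; later identical calls just restate its return value):
f(j=5)
  f(j=4)
    f(j=3)
      f(j=2)
        f(j=1)
        -> return 1
        f(j=0)
        -> return 0
      -> return 1
      f(j=1)
      -> return 1
    -> return 2
    f(j=2) -> return 1  (same call as traced above)
  -> return 3
  f(j=3) -> return 2  (same call as traced above)
-> return 5

Final answer: 5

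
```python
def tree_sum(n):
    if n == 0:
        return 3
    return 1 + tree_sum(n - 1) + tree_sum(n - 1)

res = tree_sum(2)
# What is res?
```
Call trace (a repeated sub-call is expanded the first time; later identical calls just restate its return value):
tree_sum(n=2)
  tree_sum(n=1)
    tree_sum(n=0)
    -> return 3
    tree_sum(n=0)
    -> return 3
  -> return 7
  tree_sum(n=1) -> return 7  (same call as traced above)
-> return 15

Final answer: 15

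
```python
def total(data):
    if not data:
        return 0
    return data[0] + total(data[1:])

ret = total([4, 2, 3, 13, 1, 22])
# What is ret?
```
Call trace:
total(data=[4, 2, 3, 13, 1, 22])
  total(data=[2, 3, 13, 1, 22])
    total(data=[3, 13, 1, 22])
      total(data=[13, 1, 22])
        total(data=[1, 22])
          total(data=[22])
            total(data=[])
            -> return 0
          -> return 22
        -> return 23
      -> return 36
    -> return 39
  -> return 41
-> return 45

Final answer: 45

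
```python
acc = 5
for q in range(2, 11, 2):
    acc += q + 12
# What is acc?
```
Trace:
  acc=5
  acc=19, q=2
  acc=35, q=4
  acc=53, q=6
  acc=73, q=8
  acc=95, q=10

Final answer: 95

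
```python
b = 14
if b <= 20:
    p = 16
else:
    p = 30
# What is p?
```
Trace:
  b=14
  b=14, p=16

Final answer: 16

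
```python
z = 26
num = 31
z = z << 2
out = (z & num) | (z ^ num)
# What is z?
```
Trace:
  z=26
  z=26, num=31
  z=104, num=31
  z=104, num=31, out=127

Final answer: 104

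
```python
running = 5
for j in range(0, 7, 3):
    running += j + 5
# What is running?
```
Trace:
  running=5
  running=10, j=0
  running=18, j=3
  running=29, j=6

Final answer: 29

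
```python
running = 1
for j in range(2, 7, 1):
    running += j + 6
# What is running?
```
Trace:
  running=1
  running=9, j=2
  running=18, j=3
  running=28, j=4
  running=39, j=5
  running=51, j=6

Final answer: 51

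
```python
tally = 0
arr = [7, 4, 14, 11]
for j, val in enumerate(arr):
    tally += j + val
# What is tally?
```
Trace:
  tally=0
  tally=7, j=0, val=7
  tally=12, j=1, val=4
  tally=28, j=2, val=14
  tally=42, j=3, val=11

Final answer: 42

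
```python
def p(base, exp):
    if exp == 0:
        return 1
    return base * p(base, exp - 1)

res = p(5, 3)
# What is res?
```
Call trace:
p(base=5, exp=3)
  p(base=5, exp=2)
    p(base=5, exp=1)
      p(base=5, exp=0)
      -> return 1
    -> return 5
  -> return 25
-> return 125

Final answer: 125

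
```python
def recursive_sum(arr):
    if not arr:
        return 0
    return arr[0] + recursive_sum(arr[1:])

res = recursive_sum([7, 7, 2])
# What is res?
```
Call trace:
recursive_sum(arr=[7, 7, 2])
  recursive_sum(arr=[7, 2])
    recursive_sum(arr=[2])
      recursive_sum(arr=[])
      -> return 0
    -> return 2
  -> return 9
-> return 16

Final answer: 16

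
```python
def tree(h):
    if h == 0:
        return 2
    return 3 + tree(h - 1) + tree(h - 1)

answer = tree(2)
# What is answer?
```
Call trace (a repeated sub-call is expanded the first time; later identical calls just restate its return value):
tree(h=2)
  tree(h=1)
    tree(h=0)
    -> return 2
    tree(h=0)
    -> return 2
  -> return 7
  tree(h=1) -> return 7  (same call as traced above)
-> return 17

Final answer: 17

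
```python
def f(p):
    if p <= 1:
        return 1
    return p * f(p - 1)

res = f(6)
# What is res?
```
Call trace:
f(p=6)
  f(p=5)
    f(p=4)
      f(p=3)
        f(p=2)
          f(p=1)
          -> return 1
        -> return 2
      -> return 6
    -> return 24
  -> return 120
-> return 720

Final answer: 720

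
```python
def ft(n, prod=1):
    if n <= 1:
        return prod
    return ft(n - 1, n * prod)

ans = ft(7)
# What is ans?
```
Call trace:
ft(n=7, prod=1)
  ft(n=6, prod=7)
    ft(n=5, prod=42)
      ft(n=4, prod=210)
        ft(n=3, prod=840)
          ft(n=2, prod=2520)
            ft(n=1, prod=5040)
            -> return 5040
          -> return 5040
        -> return 5040
      -> return 5040
    -> return 5040
  -> return 5040
-> return 5040

Final answer: 5040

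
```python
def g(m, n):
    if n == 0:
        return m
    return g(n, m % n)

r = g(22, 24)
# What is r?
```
Call trace:
g(m=22, n=24)
  g(m=24, n=22)
    g(m=22, n=2)
      g(m=2, n=0)
      -> return 2
    -> return 2
  -> return 2
-> return 2

Final answer: 2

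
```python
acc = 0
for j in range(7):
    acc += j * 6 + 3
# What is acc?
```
Trace:
  acc=0
  acc=3, j=0
  acc=12, j=1
  acc=27, j=2
  acc=48, j=3
  acc=75, j=4
  acc=108, j=5
  acc=147, j=6

Final answer: 147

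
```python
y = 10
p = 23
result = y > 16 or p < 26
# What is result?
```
Trace:
  y=10
  y=10, p=23
  y=10, p=23, result=True

Final answer: True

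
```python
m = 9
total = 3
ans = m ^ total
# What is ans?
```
Trace:
  m=9
  m=9, total=3
  m=9, total=3, ans=10

Final answer: 10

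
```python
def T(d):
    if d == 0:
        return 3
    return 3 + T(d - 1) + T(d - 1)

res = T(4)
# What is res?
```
Call trace (a repeated sub-call is expanded the first time; later identical calls just restate its return value):
T(d=4)
  T(d=3)
    T(d=2)
      T(d=1)
        T(d=0)
        -> return 3
        T(d=0)
        -> return 3
      -> return 9
      T(d=1) -> return 9  (same call as traced above)
    -> return 21
    T(d=2) -> return 21  (same call as traced above)
  -> return 45
  T(d=3) -> return 45  (same call as traced above)
-> return 93

Final answer: 93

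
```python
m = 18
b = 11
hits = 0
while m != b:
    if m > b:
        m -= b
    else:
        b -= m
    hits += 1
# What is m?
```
Trace:
  m=18
  m=18, b=11
  m=18, b=11, hits=0
  m=7, b=11, hits=1
  m=7, b=4, hits=2
  m=3, b=4, hits=3
  m=3, b=1, hits=4
  m=2, b=1, hits=5
  m=1, b=1, hits=6

Final answer: 1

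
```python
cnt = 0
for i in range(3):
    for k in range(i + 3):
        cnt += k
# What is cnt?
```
Trace:
  cnt=0
  cnt=0, i=0, k=0
  cnt=1, i=0, k=1
  cnt=3, i=0, k=2
  cnt=3, i=1, k=0
  cnt=4, i=1, k=1
  cnt=6, i=1, k=2
  cnt=9, i=1, k=3
  cnt=9, i=2, k=0
  cnt=10, i=2, k=1
  cnt=12, i=2, k=2
  cnt=15, i=2, k=3
  cnt=19, i=2, k=4

Final answer: 19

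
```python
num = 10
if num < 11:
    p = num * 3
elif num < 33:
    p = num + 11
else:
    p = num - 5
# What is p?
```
Trace:
  num=10
  num=10, p=30

Final answer: 30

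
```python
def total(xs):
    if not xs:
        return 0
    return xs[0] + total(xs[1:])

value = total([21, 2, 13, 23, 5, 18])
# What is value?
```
Call trace:
total(xs=[21, 2, 13, 23, 5, 18])
  total(xs=[2, 13, 23, 5, 18])
    total(xs=[13, 23, 5, 18])
      total(xs=[23, 5, 18])
        total(xs=[5, 18])
          total(xs=[18])
            total(xs=[])
            -> return 0
          -> return 18
        -> return 23
      -> return 46
    -> return 59
  -> return 61
-> return 82

Final answer: 82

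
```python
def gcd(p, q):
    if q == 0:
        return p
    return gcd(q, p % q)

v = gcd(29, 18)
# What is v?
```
Call trace:
gcd(p=29, q=18)
  gcd(p=18, q=11)
    gcd(p=11, q=7)
      gcd(p=7, q=4)
        gcd(p=4, q=3)
          gcd(p=3, q=1)
            gcd(p=1, q=0)
            -> return 1
          -> return 1
        -> return 1
      -> return 1
    -> return 1
  -> return 1
-> return 1

Final answer: 1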